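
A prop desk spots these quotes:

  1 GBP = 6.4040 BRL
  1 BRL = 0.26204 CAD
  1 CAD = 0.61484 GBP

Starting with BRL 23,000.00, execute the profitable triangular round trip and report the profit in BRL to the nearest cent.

Profit: BRL 730.61

Profitable loop is BRL → CAD → GBP → BRL:
BRL 23,000.00 × 0.26204 = CAD 6,026.92
CAD 6,026.92 × 0.61484 = GBP 3,705.59
GBP 3,705.59 × 6.4040 = BRL 23,730.61
Profit = BRL 23,730.61 − BRL 23,000.00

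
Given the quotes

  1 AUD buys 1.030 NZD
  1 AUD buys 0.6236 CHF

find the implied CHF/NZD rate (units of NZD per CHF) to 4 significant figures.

1 CHF ÷ 0.6236 = 1.60359 AUD
1.60359 AUD × 1.030 = 1.6517 NZD

CHF/NZD = 1.652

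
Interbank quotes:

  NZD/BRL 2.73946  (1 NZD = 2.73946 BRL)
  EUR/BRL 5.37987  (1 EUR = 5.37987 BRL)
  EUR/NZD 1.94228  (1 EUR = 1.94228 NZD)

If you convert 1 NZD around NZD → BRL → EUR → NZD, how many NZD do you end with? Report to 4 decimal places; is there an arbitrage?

0.9890 (arbitrage exists)

Around NZD → BRL → EUR → NZD: 1 × 2.73946 ÷ 5.37987 × 1.94228 = 0.989020
Product < 1; profitable direction is NZD → EUR → BRL → NZD.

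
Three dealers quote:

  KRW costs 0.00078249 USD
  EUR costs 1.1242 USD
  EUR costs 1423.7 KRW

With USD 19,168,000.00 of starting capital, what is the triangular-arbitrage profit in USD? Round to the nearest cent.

Profit: USD 174,967.43

Profitable loop is USD → KRW → EUR → USD:
USD 19,168,000.00 ÷ 0.00078249 = KRW 24,496,159,695
KRW 24,496,159,695 ÷ 1423.7 = EUR 17,205,984.19
EUR 17,205,984.19 × 1.1242 = USD 19,342,967.43
Profit = USD 19,342,967.43 − USD 19,168,000.00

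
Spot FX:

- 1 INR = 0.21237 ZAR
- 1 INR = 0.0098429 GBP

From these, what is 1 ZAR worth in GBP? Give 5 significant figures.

1 ZAR ÷ 0.21237 = 4.70876 INR
4.70876 INR × 0.0098429 = 0.0463479 GBP

ZAR/GBP = 0.046348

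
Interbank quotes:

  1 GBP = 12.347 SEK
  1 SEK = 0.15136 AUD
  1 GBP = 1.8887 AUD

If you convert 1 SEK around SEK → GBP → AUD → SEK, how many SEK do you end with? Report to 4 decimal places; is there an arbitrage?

Around SEK → GBP → AUD → SEK: 1 ÷ 12.347 × 1.8887 ÷ 0.15136 = 1.010626
Product > 1; profitable direction is SEK → GBP → AUD → SEK.

1.0106 (arbitrage exists)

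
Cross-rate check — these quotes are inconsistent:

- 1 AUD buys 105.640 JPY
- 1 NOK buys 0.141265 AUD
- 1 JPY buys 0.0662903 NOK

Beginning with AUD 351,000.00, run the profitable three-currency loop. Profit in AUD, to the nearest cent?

Profitable loop is AUD → NOK → JPY → AUD:
AUD 351,000.00 ÷ 0.141265 = NOK 2,484,691.89
NOK 2,484,691.89 ÷ 0.0662903 = JPY 37,481,983
JPY 37,481,983 ÷ 105.640 = AUD 354,808.62
Profit = AUD 354,808.62 − AUD 351,000.00

Profit: AUD 3,808.62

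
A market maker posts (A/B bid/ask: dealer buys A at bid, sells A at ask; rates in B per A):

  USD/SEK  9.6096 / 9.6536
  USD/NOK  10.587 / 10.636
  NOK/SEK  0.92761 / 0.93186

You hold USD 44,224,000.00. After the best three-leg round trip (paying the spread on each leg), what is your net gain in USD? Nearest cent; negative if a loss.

Net profit: USD 765,074.24

Best loop USD → NOK → SEK → USD:
USD 44,224,000.00 × 10.587 (sell USD at bid) = NOK 468,199,488.00
NOK 468,199,488.00 × 0.92761 (sell NOK at bid) = SEK 434,306,527.06
SEK 434,306,527.06 ÷ 9.6536 (buy USD at ask) = USD 44,989,074.24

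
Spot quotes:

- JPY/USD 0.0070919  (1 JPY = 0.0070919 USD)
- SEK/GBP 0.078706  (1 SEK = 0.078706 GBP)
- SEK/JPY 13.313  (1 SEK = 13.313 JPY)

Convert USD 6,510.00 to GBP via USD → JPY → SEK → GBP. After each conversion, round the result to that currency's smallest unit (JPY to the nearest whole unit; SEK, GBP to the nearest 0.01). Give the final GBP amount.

USD 6,510.00 ÷ 0.0070919 = JPY 917,949
JPY 917,949 ÷ 13.313 = SEK 68,951.33
SEK 68,951.33 × 0.078706 = GBP 5,426.88

GBP 5,426.88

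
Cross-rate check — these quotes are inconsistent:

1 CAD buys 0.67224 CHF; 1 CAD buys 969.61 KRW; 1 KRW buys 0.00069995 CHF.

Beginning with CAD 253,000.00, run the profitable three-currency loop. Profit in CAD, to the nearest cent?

Profit: CAD 2,423.16

Profitable loop is CAD → KRW → CHF → CAD:
CAD 253,000.00 × 969.61 = KRW 245,311,330
KRW 245,311,330 × 0.00069995 = CHF 171,705.67
CHF 171,705.67 ÷ 0.67224 = CAD 255,423.16
Profit = CAD 255,423.16 − CAD 253,000.00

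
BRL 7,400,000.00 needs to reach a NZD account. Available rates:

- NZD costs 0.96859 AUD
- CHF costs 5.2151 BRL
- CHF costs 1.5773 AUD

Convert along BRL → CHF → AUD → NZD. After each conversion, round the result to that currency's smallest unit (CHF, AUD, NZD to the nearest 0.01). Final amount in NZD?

BRL 7,400,000.00 ÷ 5.2151 = CHF 1,418,956.49
CHF 1,418,956.49 × 1.5773 = AUD 2,238,120.07
AUD 2,238,120.07 ÷ 0.96859 = NZD 2,310,699.13

NZD 2,310,699.13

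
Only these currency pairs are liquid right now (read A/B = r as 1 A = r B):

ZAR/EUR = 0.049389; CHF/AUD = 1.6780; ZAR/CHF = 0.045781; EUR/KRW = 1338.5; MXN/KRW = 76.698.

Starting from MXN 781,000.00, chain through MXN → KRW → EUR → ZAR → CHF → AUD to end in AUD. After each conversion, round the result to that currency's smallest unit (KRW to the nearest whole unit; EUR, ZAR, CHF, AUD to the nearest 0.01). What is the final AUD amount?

MXN 781,000.00 × 76.698 = KRW 59,901,138
KRW 59,901,138 ÷ 1338.5 = EUR 44,752.44
EUR 44,752.44 ÷ 0.049389 = ZAR 906,121.61
ZAR 906,121.61 × 0.045781 = CHF 41,483.15
CHF 41,483.15 × 1.6780 = AUD 69,608.73

AUD 69,608.73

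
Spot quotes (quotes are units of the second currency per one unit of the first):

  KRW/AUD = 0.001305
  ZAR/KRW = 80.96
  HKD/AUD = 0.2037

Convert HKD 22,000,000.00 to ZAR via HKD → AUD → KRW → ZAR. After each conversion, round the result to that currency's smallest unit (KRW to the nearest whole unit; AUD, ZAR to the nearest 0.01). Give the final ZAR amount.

HKD 22,000,000.00 × 0.2037 = AUD 4,481,400.00
AUD 4,481,400.00 ÷ 0.001305 = KRW 3,434,022,989
KRW 3,434,022,989 ÷ 80.96 = ZAR 42,416,291.86

ZAR 42,416,291.86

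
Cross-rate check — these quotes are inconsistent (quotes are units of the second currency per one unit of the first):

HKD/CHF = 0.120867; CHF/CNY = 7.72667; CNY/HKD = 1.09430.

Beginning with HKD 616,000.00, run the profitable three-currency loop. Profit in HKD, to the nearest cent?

Profitable loop is HKD → CHF → CNY → HKD:
HKD 616,000.00 × 0.120867 = CHF 74,454.07
CHF 74,454.07 × 7.72667 = CNY 575,282.04
CNY 575,282.04 × 1.09430 = HKD 629,531.14
Profit = HKD 629,531.14 − HKD 616,000.00

Profit: HKD 13,531.14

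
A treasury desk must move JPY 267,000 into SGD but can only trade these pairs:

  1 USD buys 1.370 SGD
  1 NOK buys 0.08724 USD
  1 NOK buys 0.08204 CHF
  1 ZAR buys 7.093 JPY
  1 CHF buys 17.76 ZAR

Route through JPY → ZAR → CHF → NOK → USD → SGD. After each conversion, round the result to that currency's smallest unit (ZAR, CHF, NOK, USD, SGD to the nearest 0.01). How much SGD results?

SGD 3,087.79

JPY 267,000 ÷ 7.093 = ZAR 37,642.75
ZAR 37,642.75 ÷ 17.76 = CHF 2,119.52
CHF 2,119.52 ÷ 0.08204 = NOK 25,835.20
NOK 25,835.20 × 0.08724 = USD 2,253.86
USD 2,253.86 × 1.370 = SGD 3,087.79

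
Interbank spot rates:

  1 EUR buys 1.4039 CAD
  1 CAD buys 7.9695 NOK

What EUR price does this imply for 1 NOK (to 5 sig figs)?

NOK/EUR = 0.089378

1 NOK ÷ 7.9695 = 0.125478 CAD
0.125478 CAD ÷ 1.4039 = 0.0893784 EUR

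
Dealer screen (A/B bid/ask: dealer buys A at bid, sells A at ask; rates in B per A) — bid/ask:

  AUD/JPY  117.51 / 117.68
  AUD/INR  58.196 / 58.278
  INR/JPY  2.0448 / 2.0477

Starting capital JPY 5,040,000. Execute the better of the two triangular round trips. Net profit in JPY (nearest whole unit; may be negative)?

Net profit: JPY 56,498

Best loop JPY → AUD → INR → JPY:
JPY 5,040,000 ÷ 117.68 (buy AUD at ask) = AUD 42,828.01
AUD 42,828.01 × 58.196 (sell AUD at bid) = INR 2,492,418.76
INR 2,492,418.76 × 2.0448 (sell INR at bid) = JPY 5,096,498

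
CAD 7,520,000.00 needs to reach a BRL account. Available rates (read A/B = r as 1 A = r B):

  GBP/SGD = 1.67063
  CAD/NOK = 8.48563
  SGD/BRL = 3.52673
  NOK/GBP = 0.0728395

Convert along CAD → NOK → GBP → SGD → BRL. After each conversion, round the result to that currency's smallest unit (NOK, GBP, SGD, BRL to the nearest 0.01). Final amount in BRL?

CAD 7,520,000.00 × 8.48563 = NOK 63,811,937.60
NOK 63,811,937.60 × 0.0728395 = GBP 4,648,029.63
GBP 4,648,029.63 × 1.67063 = SGD 7,765,137.74
SGD 7,765,137.74 × 3.52673 = BRL 27,385,544.22

BRL 27,385,544.22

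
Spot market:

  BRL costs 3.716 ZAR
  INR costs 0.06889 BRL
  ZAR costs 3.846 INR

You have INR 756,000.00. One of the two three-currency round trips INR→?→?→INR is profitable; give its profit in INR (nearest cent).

Profitable loop is INR → ZAR → BRL → INR:
INR 756,000.00 ÷ 3.846 = ZAR 196,567.86
ZAR 196,567.86 ÷ 3.716 = BRL 52,897.70
BRL 52,897.70 ÷ 0.06889 = INR 767,857.49
Profit = INR 767,857.49 − INR 756,000.00

Profit: INR 11,857.49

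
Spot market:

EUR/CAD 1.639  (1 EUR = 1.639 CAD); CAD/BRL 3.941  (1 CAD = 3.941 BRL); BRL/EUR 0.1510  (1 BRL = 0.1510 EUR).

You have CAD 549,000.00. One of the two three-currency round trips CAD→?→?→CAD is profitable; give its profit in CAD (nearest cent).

Profit: CAD 13,872.47

Profitable loop is CAD → EUR → BRL → CAD:
CAD 549,000.00 ÷ 1.639 = EUR 334,960.34
EUR 334,960.34 ÷ 0.1510 = BRL 2,218,280.41
BRL 2,218,280.41 ÷ 3.941 = CAD 562,872.47
Profit = CAD 562,872.47 − CAD 549,000.00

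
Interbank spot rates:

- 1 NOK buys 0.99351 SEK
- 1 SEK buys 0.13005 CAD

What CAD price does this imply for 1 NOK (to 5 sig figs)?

1 NOK × 0.99351 = 0.99351 SEK
0.99351 SEK × 0.13005 = 0.129206 CAD

NOK/CAD = 0.12921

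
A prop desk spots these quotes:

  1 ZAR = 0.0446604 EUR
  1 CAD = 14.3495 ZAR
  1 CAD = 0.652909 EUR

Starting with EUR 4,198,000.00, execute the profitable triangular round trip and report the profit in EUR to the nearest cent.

Profit: EUR 78,965.16

Profitable loop is EUR → ZAR → CAD → EUR:
EUR 4,198,000.00 ÷ 0.0446604 = ZAR 93,998,262.44
ZAR 93,998,262.44 ÷ 14.3495 = CAD 6,550,629.81
CAD 6,550,629.81 × 0.652909 = EUR 4,276,965.16
Profit = EUR 4,276,965.16 − EUR 4,198,000.00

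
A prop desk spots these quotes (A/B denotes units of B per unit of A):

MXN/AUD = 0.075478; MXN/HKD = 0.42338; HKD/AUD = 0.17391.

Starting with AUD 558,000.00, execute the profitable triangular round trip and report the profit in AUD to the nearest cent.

Profit: AUD 14,004.82

Profitable loop is AUD → HKD → MXN → AUD:
AUD 558,000.00 ÷ 0.17391 = HKD 3,208,556.15
HKD 3,208,556.15 ÷ 0.42338 = MXN 7,578,431.08
MXN 7,578,431.08 × 0.075478 = AUD 572,004.82
Profit = AUD 572,004.82 − AUD 558,000.00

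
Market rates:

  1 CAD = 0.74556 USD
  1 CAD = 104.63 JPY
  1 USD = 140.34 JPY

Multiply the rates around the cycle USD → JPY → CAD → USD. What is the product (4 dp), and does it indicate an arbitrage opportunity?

1.0000 (no arbitrage)

Around USD → JPY → CAD → USD: 1 × 140.34 ÷ 104.63 × 0.74556 = 1.000018
Product ≈ 1 (deviation 0.002%, within rounding noise).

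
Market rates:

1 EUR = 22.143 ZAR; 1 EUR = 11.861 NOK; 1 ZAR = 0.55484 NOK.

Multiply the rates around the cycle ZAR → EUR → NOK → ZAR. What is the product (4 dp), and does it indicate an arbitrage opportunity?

0.9654 (arbitrage exists)

Around ZAR → EUR → NOK → ZAR: 1 ÷ 22.143 × 11.861 ÷ 0.55484 = 0.965422
Product < 1; profitable direction is ZAR → NOK → EUR → ZAR.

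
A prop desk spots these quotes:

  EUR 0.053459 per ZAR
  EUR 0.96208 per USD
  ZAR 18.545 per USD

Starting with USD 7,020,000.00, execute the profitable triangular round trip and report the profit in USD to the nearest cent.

Profit: USD 213,918.21

Profitable loop is USD → ZAR → EUR → USD:
USD 7,020,000.00 × 18.545 = ZAR 130,185,900.00
ZAR 130,185,900.00 × 0.053459 = EUR 6,959,608.03
EUR 6,959,608.03 ÷ 0.96208 = USD 7,233,918.21
Profit = USD 7,233,918.21 − USD 7,020,000.00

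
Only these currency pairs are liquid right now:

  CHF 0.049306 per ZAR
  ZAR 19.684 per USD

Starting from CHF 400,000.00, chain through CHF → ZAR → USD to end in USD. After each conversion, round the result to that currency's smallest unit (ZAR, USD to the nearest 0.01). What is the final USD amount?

CHF 400,000.00 ÷ 0.049306 = ZAR 8,112,602.93
ZAR 8,112,602.93 ÷ 19.684 = USD 412,141.99

USD 412,141.99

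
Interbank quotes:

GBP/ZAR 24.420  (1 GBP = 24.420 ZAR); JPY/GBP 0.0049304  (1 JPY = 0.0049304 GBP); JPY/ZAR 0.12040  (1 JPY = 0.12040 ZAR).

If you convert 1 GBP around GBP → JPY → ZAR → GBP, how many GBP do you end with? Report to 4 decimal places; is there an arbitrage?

1.0000 (no arbitrage)

Around GBP → JPY → ZAR → GBP: 1 ÷ 0.0049304 × 0.12040 ÷ 24.420 = 0.999997
Product ≈ 1 (deviation 0.000%, within rounding noise).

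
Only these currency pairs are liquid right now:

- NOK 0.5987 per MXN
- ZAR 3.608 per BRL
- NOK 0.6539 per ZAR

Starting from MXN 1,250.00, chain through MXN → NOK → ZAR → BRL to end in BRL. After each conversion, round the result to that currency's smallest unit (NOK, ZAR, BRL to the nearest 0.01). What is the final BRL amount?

BRL 317.21

MXN 1,250.00 × 0.5987 = NOK 748.38
NOK 748.38 ÷ 0.6539 = ZAR 1,144.49
ZAR 1,144.49 ÷ 3.608 = BRL 317.21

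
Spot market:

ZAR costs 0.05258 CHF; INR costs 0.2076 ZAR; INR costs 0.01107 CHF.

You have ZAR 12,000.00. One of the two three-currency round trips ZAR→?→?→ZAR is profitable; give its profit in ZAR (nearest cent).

Profit: ZAR 169.73

Profitable loop is ZAR → INR → CHF → ZAR:
ZAR 12,000.00 ÷ 0.2076 = INR 57,803.47
INR 57,803.47 × 0.01107 = CHF 639.88
CHF 639.88 ÷ 0.05258 = ZAR 12,169.73
Profit = ZAR 12,169.73 − ZAR 12,000.00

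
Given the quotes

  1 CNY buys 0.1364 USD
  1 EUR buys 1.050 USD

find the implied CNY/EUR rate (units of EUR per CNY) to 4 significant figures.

CNY/EUR = 0.1299

1 CNY × 0.1364 = 0.1364 USD
0.1364 USD ÷ 1.050 = 0.129905 EUR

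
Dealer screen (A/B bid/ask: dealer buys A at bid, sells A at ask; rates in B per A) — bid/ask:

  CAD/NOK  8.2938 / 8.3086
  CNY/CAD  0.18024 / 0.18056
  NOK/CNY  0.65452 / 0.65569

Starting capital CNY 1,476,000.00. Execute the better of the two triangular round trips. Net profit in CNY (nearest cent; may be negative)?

Best loop CNY → NOK → CAD → CNY:
CNY 1,476,000.00 ÷ 0.65569 (buy NOK at ask) = NOK 2,251,063.76
NOK 2,251,063.76 ÷ 8.3086 (buy CAD at ask) = CAD 270,931.78
CAD 270,931.78 ÷ 0.18056 (buy CNY at ask) = CNY 1,500,508.29

Net profit: CNY 24,508.29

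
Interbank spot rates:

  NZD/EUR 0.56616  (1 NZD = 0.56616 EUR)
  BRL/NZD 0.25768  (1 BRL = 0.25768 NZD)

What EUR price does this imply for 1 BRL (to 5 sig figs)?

BRL/EUR = 0.14589

1 BRL × 0.25768 = 0.25768 NZD
0.25768 NZD × 0.56616 = 0.145888 EUR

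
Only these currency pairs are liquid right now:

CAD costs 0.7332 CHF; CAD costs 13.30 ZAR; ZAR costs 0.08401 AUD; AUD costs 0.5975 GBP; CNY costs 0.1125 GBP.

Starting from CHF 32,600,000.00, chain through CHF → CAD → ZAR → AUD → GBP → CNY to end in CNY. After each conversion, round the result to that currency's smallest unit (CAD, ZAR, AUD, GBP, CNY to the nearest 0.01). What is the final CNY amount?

CNY 263,853,680.62

CHF 32,600,000.00 ÷ 0.7332 = CAD 44,462,629.57
CAD 44,462,629.57 × 13.30 = ZAR 591,352,973.28
ZAR 591,352,973.28 × 0.08401 = AUD 49,679,563.29
AUD 49,679,563.29 × 0.5975 = GBP 29,683,539.07
GBP 29,683,539.07 ÷ 0.1125 = CNY 263,853,680.62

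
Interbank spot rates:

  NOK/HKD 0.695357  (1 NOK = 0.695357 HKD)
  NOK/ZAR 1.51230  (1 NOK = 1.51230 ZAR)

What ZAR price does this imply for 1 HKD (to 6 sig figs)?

1 HKD ÷ 0.695357 = 1.43811 NOK
1.43811 NOK × 1.51230 = 2.17485 ZAR

HKD/ZAR = 2.17485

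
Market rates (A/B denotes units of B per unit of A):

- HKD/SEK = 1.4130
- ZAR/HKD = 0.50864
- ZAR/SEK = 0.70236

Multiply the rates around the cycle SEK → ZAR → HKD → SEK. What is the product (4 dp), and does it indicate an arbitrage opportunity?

Around SEK → ZAR → HKD → SEK: 1 ÷ 0.70236 × 0.50864 × 1.4130 = 1.023276
Product > 1; profitable direction is SEK → ZAR → HKD → SEK.

1.0233 (arbitrage exists)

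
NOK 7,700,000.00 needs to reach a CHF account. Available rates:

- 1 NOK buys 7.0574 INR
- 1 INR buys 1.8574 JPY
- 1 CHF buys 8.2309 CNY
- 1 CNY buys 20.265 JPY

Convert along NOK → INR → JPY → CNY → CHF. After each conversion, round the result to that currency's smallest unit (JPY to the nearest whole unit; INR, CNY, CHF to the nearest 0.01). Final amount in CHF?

CHF 605,127.61

NOK 7,700,000.00 × 7.0574 = INR 54,341,980.00
INR 54,341,980.00 × 1.8574 = JPY 100,934,794
JPY 100,934,794 ÷ 20.265 = CNY 4,980,744.83
CNY 4,980,744.83 ÷ 8.2309 = CHF 605,127.61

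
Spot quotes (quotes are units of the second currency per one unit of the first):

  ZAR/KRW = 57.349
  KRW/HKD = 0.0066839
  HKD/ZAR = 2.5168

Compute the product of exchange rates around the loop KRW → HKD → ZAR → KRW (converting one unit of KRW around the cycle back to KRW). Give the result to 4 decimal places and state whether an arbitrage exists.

0.9647 (arbitrage exists)

Around KRW → HKD → ZAR → KRW: 1 × 0.0066839 × 2.5168 × 57.349 = 0.964727
Product < 1; profitable direction is KRW → ZAR → HKD → KRW.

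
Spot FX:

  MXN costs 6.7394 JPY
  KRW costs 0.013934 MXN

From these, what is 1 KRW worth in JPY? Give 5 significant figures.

1 KRW × 0.013934 = 0.013934 MXN
0.013934 MXN × 6.7394 = 0.0939068 JPY

KRW/JPY = 0.093907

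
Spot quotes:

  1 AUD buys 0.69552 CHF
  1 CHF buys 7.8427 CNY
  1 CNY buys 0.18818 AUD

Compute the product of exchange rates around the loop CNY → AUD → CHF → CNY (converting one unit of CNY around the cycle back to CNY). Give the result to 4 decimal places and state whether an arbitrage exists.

1.0265 (arbitrage exists)

Around CNY → AUD → CHF → CNY: 1 × 0.18818 × 0.69552 × 7.8427 = 1.026476
Product > 1; profitable direction is CNY → AUD → CHF → CNY.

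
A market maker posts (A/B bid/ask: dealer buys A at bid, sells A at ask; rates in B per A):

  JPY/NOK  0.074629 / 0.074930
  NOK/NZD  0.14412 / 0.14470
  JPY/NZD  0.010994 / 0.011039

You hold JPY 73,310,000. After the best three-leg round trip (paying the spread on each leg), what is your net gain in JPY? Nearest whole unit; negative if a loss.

Best loop JPY → NZD → NOK → JPY:
JPY 73,310,000 × 0.010994 (sell JPY at bid) = NZD 805,970.14
NZD 805,970.14 ÷ 0.14470 (buy NOK at ask) = NOK 5,569,938.77
NOK 5,569,938.77 ÷ 0.074930 (buy JPY at ask) = JPY 74,335,230

Net profit: JPY 1,025,230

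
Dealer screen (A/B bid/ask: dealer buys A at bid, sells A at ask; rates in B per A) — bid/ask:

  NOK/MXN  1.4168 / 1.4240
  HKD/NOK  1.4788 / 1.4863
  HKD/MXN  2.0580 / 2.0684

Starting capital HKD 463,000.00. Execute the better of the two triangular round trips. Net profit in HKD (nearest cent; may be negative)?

Best loop HKD → NOK → MXN → HKD:
HKD 463,000.00 × 1.4788 (sell HKD at bid) = NOK 684,684.40
NOK 684,684.40 × 1.4168 (sell NOK at bid) = MXN 970,060.86
MXN 970,060.86 ÷ 2.0684 (buy HKD at ask) = HKD 468,990.94

Net profit: HKD 5,990.94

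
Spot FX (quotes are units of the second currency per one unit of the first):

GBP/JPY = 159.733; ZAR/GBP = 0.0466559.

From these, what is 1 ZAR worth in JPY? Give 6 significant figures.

1 ZAR × 0.0466559 = 0.0466559 GBP
0.0466559 GBP × 159.733 = 7.45249 JPY

ZAR/JPY = 7.45249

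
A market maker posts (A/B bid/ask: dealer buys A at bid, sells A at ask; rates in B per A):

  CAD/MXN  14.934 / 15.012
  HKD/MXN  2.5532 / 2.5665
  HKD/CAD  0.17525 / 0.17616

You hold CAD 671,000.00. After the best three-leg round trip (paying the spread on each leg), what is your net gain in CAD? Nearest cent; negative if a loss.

Best loop CAD → MXN → HKD → CAD:
CAD 671,000.00 × 14.934 (sell CAD at bid) = MXN 10,020,714.00
MXN 10,020,714.00 ÷ 2.5665 (buy HKD at ask) = HKD 3,904,427.82
HKD 3,904,427.82 × 0.17525 (sell HKD at bid) = CAD 684,250.98

Net profit: CAD 13,250.98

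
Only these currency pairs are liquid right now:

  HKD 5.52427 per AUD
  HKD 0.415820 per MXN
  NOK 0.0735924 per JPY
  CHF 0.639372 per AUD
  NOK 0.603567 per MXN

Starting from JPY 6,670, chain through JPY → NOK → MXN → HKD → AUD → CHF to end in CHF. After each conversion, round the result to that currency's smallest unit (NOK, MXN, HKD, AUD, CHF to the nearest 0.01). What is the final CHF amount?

CHF 39.14

JPY 6,670 × 0.0735924 = NOK 490.86
NOK 490.86 ÷ 0.603567 = MXN 813.27
MXN 813.27 × 0.415820 = HKD 338.17
HKD 338.17 ÷ 5.52427 = AUD 61.22
AUD 61.22 × 0.639372 = CHF 39.14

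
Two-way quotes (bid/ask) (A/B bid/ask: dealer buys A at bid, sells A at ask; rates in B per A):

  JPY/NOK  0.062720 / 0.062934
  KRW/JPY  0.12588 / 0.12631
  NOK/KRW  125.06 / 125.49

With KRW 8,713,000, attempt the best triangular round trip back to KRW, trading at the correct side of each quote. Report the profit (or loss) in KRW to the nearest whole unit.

Net profit: KRW 21,449

Best loop KRW → NOK → JPY → KRW:
KRW 8,713,000 ÷ 125.49 (buy NOK at ask) = NOK 69,431.83
NOK 69,431.83 ÷ 0.062934 (buy JPY at ask) = JPY 1,103,248
JPY 1,103,248 ÷ 0.12631 (buy KRW at ask) = KRW 8,734,449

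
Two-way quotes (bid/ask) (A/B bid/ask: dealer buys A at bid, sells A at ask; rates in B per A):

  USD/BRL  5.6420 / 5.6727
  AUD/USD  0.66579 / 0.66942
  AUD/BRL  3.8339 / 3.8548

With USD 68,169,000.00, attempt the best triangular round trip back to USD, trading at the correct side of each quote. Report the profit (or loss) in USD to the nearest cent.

Best loop USD → AUD → BRL → USD:
USD 68,169,000.00 ÷ 0.66942 (buy AUD at ask) = AUD 101,832,930.00
AUD 101,832,930.00 × 3.8339 (sell AUD at bid) = BRL 390,417,270.32
BRL 390,417,270.32 ÷ 5.6727 (buy USD at ask) = USD 68,823,888.15

Net profit: USD 654,888.15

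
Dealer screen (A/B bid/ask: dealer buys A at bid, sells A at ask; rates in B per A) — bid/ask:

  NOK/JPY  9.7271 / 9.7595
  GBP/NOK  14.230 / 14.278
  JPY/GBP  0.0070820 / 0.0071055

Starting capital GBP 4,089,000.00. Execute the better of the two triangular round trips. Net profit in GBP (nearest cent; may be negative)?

Net profit: GBP 40,785.74

Best loop GBP → JPY → NOK → GBP:
GBP 4,089,000.00 ÷ 0.0071055 (buy JPY at ask) = JPY 575,469,707
JPY 575,469,707 ÷ 9.7595 (buy NOK at ask) = NOK 58,965,080.85
NOK 58,965,080.85 ÷ 14.278 (buy GBP at ask) = GBP 4,129,785.74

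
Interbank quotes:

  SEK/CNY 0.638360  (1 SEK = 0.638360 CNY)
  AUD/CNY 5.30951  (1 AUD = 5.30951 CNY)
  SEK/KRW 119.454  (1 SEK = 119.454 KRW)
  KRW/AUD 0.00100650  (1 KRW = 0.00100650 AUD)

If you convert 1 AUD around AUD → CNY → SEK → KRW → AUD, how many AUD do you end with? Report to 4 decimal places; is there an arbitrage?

1.0000 (no arbitrage)

Around AUD → CNY → SEK → KRW → AUD: 1 × 5.30951 ÷ 0.638360 × 119.454 × 0.00100650 = 1.000007
Product ≈ 1 (deviation 0.001%, within rounding noise).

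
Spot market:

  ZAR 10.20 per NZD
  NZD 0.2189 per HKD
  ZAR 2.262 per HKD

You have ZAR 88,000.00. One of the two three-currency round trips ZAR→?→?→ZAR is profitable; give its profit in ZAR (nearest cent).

Profit: ZAR 1,151.64

Profitable loop is ZAR → NZD → HKD → ZAR:
ZAR 88,000.00 ÷ 10.20 = NZD 8,627.45
NZD 8,627.45 ÷ 0.2189 = HKD 39,412.75
HKD 39,412.75 × 2.262 = ZAR 89,151.64
Profit = ZAR 89,151.64 − ZAR 88,000.00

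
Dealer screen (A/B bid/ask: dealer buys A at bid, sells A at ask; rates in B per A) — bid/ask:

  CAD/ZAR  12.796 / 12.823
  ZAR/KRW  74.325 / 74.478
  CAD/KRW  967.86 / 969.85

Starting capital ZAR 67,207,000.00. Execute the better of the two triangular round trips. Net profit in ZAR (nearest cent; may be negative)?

Best loop ZAR → CAD → KRW → ZAR:
ZAR 67,207,000.00 ÷ 12.823 (buy CAD at ask) = CAD 5,241,129.22
CAD 5,241,129.22 × 967.86 (sell CAD at bid) = KRW 5,072,679,328
KRW 5,072,679,328 ÷ 74.478 (buy ZAR at ask) = ZAR 68,109,768.36

Net profit: ZAR 902,768.36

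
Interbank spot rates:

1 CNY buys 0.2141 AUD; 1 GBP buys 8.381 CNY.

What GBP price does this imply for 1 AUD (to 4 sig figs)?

AUD/GBP = 0.5573

1 AUD ÷ 0.2141 = 4.67071 CNY
4.67071 CNY ÷ 8.381 = 0.557298 GBP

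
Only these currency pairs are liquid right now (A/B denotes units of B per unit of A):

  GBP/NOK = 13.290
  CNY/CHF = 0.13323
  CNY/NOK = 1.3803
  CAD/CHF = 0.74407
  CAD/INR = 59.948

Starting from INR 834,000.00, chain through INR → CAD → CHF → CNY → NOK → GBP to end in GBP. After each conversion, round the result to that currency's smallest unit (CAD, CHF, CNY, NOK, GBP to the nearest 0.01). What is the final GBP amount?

INR 834,000.00 ÷ 59.948 = CAD 13,912.06
CAD 13,912.06 × 0.74407 = CHF 10,351.55
CHF 10,351.55 ÷ 0.13323 = CNY 77,696.84
CNY 77,696.84 × 1.3803 = NOK 107,244.95
NOK 107,244.95 ÷ 13.290 = GBP 8,069.60

GBP 8,069.60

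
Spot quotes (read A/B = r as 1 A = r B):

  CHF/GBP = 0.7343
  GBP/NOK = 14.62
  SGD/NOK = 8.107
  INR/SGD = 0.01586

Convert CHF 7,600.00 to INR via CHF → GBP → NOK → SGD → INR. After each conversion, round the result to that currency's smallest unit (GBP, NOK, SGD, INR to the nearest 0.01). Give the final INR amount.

INR 634,558.01

CHF 7,600.00 × 0.7343 = GBP 5,580.68
GBP 5,580.68 × 14.62 = NOK 81,589.54
NOK 81,589.54 ÷ 8.107 = SGD 10,064.09
SGD 10,064.09 ÷ 0.01586 = INR 634,558.01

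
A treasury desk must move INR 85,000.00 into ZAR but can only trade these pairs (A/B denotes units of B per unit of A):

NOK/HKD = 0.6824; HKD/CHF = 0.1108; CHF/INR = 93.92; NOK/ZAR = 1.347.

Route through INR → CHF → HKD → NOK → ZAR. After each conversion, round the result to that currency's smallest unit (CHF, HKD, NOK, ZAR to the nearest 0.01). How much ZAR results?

INR 85,000.00 ÷ 93.92 = CHF 905.03
CHF 905.03 ÷ 0.1108 = HKD 8,168.14
HKD 8,168.14 ÷ 0.6824 = NOK 11,969.72
NOK 11,969.72 × 1.347 = ZAR 16,123.21

ZAR 16,123.21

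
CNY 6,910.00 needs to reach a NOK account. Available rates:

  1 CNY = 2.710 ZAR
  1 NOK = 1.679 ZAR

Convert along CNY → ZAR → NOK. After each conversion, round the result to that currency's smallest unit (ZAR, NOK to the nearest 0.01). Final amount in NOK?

NOK 11,153.13

CNY 6,910.00 × 2.710 = ZAR 18,726.10
ZAR 18,726.10 ÷ 1.679 = NOK 11,153.13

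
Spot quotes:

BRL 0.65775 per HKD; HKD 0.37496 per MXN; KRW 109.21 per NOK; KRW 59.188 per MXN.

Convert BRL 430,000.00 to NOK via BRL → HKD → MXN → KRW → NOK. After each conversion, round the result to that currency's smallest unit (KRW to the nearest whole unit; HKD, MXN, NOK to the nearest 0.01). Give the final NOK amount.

NOK 944,917.55

BRL 430,000.00 ÷ 0.65775 = HKD 653,743.82
HKD 653,743.82 ÷ 0.37496 = MXN 1,743,502.83
MXN 1,743,502.83 × 59.188 = KRW 103,194,446
KRW 103,194,446 ÷ 109.21 = NOK 944,917.55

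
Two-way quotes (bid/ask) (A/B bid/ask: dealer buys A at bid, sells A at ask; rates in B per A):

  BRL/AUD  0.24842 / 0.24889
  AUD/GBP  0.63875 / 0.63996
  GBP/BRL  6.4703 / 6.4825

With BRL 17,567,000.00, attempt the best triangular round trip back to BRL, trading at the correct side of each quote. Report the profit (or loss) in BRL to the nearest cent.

Net profit: BRL 468,969.38

Best loop BRL → AUD → GBP → BRL:
BRL 17,567,000.00 × 0.24842 (sell BRL at bid) = AUD 4,363,994.14
AUD 4,363,994.14 × 0.63875 (sell AUD at bid) = GBP 2,787,501.26
GBP 2,787,501.26 × 6.4703 (sell GBP at bid) = BRL 18,035,969.38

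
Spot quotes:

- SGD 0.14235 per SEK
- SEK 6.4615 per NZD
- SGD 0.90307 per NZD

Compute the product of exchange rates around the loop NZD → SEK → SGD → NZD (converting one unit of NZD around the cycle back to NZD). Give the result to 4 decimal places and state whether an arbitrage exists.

Around NZD → SEK → SGD → NZD: 1 × 6.4615 × 0.14235 ÷ 0.90307 = 1.018520
Product > 1; profitable direction is NZD → SEK → SGD → NZD.

1.0185 (arbitrage exists)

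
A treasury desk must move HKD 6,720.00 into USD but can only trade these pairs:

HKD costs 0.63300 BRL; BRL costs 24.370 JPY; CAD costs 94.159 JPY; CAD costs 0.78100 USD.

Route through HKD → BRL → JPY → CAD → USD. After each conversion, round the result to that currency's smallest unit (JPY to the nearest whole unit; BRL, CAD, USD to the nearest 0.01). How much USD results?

USD 859.84

HKD 6,720.00 × 0.63300 = BRL 4,253.76
BRL 4,253.76 × 24.370 = JPY 103,664
JPY 103,664 ÷ 94.159 = CAD 1,100.95
CAD 1,100.95 × 0.78100 = USD 859.84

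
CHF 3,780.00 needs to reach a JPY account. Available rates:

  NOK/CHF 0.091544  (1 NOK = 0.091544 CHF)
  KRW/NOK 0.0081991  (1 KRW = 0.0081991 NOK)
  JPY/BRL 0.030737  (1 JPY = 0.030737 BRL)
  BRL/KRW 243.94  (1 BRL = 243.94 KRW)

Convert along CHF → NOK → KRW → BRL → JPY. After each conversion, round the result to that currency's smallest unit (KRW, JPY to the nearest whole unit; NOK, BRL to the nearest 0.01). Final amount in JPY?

CHF 3,780.00 ÷ 0.091544 = NOK 41,291.62
NOK 41,291.62 ÷ 0.0081991 = KRW 5,036,116
KRW 5,036,116 ÷ 243.94 = BRL 20,644.90
BRL 20,644.90 ÷ 0.030737 = JPY 671,663

JPY 671,663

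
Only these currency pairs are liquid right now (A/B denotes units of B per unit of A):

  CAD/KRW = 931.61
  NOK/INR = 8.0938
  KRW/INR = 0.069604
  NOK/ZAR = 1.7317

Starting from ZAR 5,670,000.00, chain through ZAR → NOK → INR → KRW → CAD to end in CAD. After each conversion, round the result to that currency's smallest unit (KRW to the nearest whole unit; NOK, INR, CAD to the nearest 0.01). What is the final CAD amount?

ZAR 5,670,000.00 ÷ 1.7317 = NOK 3,274,239.19
NOK 3,274,239.19 × 8.0938 = INR 26,501,037.16
INR 26,501,037.16 ÷ 0.069604 = KRW 380,740,147
KRW 380,740,147 ÷ 931.61 = CAD 408,690.49

CAD 408,690.49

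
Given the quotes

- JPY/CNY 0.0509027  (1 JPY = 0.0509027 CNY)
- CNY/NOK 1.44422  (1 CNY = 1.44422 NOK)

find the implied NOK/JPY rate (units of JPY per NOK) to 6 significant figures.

1 NOK ÷ 1.44422 = 0.692415 CNY
0.692415 CNY ÷ 0.0509027 = 13.6027 JPY

NOK/JPY = 13.6027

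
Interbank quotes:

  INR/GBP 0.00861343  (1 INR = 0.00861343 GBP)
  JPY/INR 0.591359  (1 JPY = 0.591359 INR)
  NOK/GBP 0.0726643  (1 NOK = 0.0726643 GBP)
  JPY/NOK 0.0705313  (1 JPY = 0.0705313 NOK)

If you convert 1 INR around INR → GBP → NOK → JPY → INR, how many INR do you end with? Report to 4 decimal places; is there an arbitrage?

0.9939 (arbitrage exists)

Around INR → GBP → NOK → JPY → INR: 1 × 0.00861343 ÷ 0.0726643 ÷ 0.0705313 × 0.591359 = 0.993858
Product < 1; profitable direction is INR → JPY → NOK → GBP → INR.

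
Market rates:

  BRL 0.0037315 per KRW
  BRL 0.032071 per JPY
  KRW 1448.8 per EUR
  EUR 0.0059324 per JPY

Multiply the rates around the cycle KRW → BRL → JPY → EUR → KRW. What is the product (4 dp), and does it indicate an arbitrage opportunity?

Around KRW → BRL → JPY → EUR → KRW: 1 × 0.0037315 ÷ 0.032071 × 0.0059324 × 1448.8 = 1.000023
Product ≈ 1 (deviation 0.002%, within rounding noise).

1.0000 (no arbitrage)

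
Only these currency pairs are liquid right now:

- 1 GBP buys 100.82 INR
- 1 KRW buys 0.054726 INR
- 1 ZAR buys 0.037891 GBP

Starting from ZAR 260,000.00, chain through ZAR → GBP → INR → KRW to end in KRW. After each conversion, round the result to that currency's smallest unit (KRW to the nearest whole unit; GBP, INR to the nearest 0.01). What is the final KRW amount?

ZAR 260,000.00 × 0.037891 = GBP 9,851.66
GBP 9,851.66 × 100.82 = INR 993,244.36
INR 993,244.36 ÷ 0.054726 = KRW 18,149,405

KRW 18,149,405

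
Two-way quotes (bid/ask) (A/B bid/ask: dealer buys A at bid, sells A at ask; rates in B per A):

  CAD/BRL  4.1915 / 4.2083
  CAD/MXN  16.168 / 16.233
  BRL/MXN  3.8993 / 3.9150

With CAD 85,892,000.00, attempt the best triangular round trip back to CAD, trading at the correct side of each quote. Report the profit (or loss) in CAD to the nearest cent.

Net profit: CAD 586,878.14

Best loop CAD → BRL → MXN → CAD:
CAD 85,892,000.00 × 4.1915 (sell CAD at bid) = BRL 360,016,318.00
BRL 360,016,318.00 × 3.8993 (sell BRL at bid) = MXN 1,403,811,628.78
MXN 1,403,811,628.78 ÷ 16.233 (buy CAD at ask) = CAD 86,478,878.14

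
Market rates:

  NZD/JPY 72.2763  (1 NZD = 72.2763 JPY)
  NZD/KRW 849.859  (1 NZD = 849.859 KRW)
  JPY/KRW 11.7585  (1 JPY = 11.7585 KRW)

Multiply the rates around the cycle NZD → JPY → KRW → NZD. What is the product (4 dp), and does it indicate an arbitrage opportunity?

1.0000 (no arbitrage)

Around NZD → JPY → KRW → NZD: 1 × 72.2763 × 11.7585 ÷ 849.859 = 1.000002
Product ≈ 1 (deviation 0.000%, within rounding noise).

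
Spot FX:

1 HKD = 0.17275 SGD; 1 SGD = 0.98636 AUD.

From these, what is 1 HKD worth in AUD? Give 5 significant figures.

HKD/AUD = 0.17039

1 HKD × 0.17275 = 0.17275 SGD
0.17275 SGD × 0.98636 = 0.170394 AUD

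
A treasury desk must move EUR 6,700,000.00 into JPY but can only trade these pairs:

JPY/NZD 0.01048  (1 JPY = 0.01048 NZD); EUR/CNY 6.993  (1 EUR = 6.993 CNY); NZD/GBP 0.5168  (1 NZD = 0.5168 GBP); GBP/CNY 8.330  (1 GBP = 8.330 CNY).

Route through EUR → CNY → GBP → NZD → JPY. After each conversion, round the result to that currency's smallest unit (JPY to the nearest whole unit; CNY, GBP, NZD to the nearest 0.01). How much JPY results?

EUR 6,700,000.00 × 6.993 = CNY 46,853,100.00
CNY 46,853,100.00 ÷ 8.330 = GBP 5,624,621.85
GBP 5,624,621.85 ÷ 0.5168 = NZD 10,883,556.21
NZD 10,883,556.21 ÷ 0.01048 = JPY 1,038,507,272

JPY 1,038,507,272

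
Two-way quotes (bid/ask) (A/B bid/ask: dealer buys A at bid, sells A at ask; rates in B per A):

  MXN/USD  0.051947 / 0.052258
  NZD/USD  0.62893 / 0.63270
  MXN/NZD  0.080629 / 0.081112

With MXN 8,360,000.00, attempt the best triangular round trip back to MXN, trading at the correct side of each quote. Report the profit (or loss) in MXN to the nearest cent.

Best loop MXN → USD → NZD → MXN:
MXN 8,360,000.00 × 0.051947 (sell MXN at bid) = USD 434,276.92
USD 434,276.92 ÷ 0.63270 (buy NZD at ask) = NZD 686,386.79
NZD 686,386.79 ÷ 0.081112 (buy MXN at ask) = MXN 8,462,210.11

Net profit: MXN 102,210.11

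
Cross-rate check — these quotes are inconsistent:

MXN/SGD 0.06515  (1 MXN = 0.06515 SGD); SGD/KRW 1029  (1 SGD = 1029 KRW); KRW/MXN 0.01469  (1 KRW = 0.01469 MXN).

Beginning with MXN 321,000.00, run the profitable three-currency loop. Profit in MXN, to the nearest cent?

Profit: MXN 4,951.84

Profitable loop is MXN → KRW → SGD → MXN:
MXN 321,000.00 ÷ 0.01469 = KRW 21,851,600
KRW 21,851,600 ÷ 1029 = SGD 21,235.76
SGD 21,235.76 ÷ 0.06515 = MXN 325,951.84
Profit = MXN 325,951.84 − MXN 321,000.00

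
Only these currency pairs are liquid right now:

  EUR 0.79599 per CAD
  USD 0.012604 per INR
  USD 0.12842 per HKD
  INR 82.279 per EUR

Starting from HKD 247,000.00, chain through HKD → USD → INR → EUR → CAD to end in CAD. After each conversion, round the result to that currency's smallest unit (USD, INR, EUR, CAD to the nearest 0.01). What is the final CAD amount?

CAD 38,425.95

HKD 247,000.00 × 0.12842 = USD 31,719.74
USD 31,719.74 ÷ 0.012604 = INR 2,516,640.75
INR 2,516,640.75 ÷ 82.279 = EUR 30,586.67
EUR 30,586.67 ÷ 0.79599 = CAD 38,425.95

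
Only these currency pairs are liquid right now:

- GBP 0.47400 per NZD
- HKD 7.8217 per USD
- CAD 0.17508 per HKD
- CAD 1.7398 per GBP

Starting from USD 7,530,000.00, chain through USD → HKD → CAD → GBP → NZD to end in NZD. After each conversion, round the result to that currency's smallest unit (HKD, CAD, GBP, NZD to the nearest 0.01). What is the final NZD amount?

USD 7,530,000.00 × 7.8217 = HKD 58,897,401.00
HKD 58,897,401.00 × 0.17508 = CAD 10,311,756.97
CAD 10,311,756.97 ÷ 1.7398 = GBP 5,926,978.37
GBP 5,926,978.37 ÷ 0.47400 = NZD 12,504,173.78

NZD 12,504,173.78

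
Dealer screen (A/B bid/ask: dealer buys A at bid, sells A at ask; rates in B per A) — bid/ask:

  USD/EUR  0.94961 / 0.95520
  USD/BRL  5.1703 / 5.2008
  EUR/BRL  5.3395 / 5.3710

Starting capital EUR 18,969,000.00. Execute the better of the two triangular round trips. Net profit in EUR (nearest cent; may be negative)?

Net profit: EUR 147,602.67

Best loop EUR → USD → BRL → EUR:
EUR 18,969,000.00 ÷ 0.95520 (buy USD at ask) = USD 19,858,668.34
USD 19,858,668.34 × 5.1703 (sell USD at bid) = BRL 102,675,272.93
BRL 102,675,272.93 ÷ 5.3710 (buy EUR at ask) = EUR 19,116,602.67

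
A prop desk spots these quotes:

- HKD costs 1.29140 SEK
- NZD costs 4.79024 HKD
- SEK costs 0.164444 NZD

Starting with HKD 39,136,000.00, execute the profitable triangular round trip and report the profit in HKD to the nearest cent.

Profit: HKD 675,864.98

Profitable loop is HKD → SEK → NZD → HKD:
HKD 39,136,000.00 × 1.29140 = SEK 50,540,230.40
SEK 50,540,230.40 × 0.164444 = NZD 8,311,037.65
NZD 8,311,037.65 × 4.79024 = HKD 39,811,864.98
Profit = HKD 39,811,864.98 − HKD 39,136,000.00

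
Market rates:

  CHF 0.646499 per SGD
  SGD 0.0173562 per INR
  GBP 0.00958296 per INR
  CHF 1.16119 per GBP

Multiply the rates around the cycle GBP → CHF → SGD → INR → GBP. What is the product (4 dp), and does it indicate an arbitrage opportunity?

Around GBP → CHF → SGD → INR → GBP: 1 × 1.16119 ÷ 0.646499 ÷ 0.0173562 × 0.00958296 = 0.991700
Product < 1; profitable direction is GBP → INR → SGD → CHF → GBP.

0.9917 (arbitrage exists)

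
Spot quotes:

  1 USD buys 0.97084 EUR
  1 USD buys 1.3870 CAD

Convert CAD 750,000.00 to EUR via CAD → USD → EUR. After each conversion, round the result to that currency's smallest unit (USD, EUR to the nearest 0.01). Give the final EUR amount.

CAD 750,000.00 ÷ 1.3870 = USD 540,735.40
USD 540,735.40 × 0.97084 = EUR 524,967.56

EUR 524,967.56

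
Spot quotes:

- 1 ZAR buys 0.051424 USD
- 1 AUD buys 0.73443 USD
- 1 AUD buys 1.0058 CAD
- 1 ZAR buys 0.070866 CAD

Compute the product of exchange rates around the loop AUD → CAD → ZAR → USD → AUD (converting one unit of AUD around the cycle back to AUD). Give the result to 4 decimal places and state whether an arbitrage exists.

Around AUD → CAD → ZAR → USD → AUD: 1 × 1.0058 ÷ 0.070866 × 0.051424 ÷ 0.73443 = 0.993777
Product < 1; profitable direction is AUD → USD → ZAR → CAD → AUD.

0.9938 (arbitrage exists)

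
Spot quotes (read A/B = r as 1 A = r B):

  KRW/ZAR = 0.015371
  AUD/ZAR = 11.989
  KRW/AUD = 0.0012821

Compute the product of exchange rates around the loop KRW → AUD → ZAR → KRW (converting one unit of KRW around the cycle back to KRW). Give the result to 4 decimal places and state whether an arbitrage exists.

1.0000 (no arbitrage)

Around KRW → AUD → ZAR → KRW: 1 × 0.0012821 × 11.989 ÷ 0.015371 = 1.000006
Product ≈ 1 (deviation 0.001%, within rounding noise).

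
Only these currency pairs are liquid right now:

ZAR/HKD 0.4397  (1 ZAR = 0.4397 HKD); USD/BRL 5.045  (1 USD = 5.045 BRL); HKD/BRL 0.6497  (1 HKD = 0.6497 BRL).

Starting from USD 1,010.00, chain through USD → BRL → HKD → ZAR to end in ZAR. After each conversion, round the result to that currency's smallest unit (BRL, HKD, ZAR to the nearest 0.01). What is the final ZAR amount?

ZAR 17,836.64

USD 1,010.00 × 5.045 = BRL 5,095.45
BRL 5,095.45 ÷ 0.6497 = HKD 7,842.77
HKD 7,842.77 ÷ 0.4397 = ZAR 17,836.64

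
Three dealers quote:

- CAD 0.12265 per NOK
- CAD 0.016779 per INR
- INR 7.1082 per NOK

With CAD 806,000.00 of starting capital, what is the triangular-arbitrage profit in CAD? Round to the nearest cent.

Profitable loop is CAD → INR → NOK → CAD:
CAD 806,000.00 ÷ 0.016779 = INR 48,036,235.77
INR 48,036,235.77 ÷ 7.1082 = NOK 6,757,862.16
NOK 6,757,862.16 × 0.12265 = CAD 828,851.79
Profit = CAD 828,851.79 − CAD 806,000.00

Profit: CAD 22,851.79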